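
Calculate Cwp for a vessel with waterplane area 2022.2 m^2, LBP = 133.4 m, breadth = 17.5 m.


Formula: Cwp = Aw / (L * B)
Step 1 — L * B = 133.4 * 17.5 = 2334.5 m^2
Step 2 — Cwp = 2022.2 / 2334.5 ≈ 0.86622 (5 s.f.)

0.86622


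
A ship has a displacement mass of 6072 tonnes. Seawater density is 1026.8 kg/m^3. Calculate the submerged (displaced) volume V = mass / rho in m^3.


Formula: V = mass / rho
Step 1 — convert tonnes to kg: 6072 t * 1000 = 6072000 kg
Step 2 — V = 6072000 / 1026.8 ≈ 5913.5 m^3 (5 s.f.)

5913.5 m^3


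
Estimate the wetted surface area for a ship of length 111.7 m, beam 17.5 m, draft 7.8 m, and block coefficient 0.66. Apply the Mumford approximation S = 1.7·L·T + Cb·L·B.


Formula: S = 1.7*L*T + V/T with V = Cb*L*B*T, i.e. S = L * (1.7*T + Cb*B)
Step 1 — 1.7*T = 1.7 * 7.8 = 13.26 m
Step 2 — Cb*B = 0.66 * 17.5 = 11.55 m
Step 3 — 1.7*T + Cb*B = 13.26 + 11.55 = 24.81 m
Step 4 — S = 111.7 * 24.81 ≈ 2771.3 m^2 (5 s.f.)

2771.3 m^2


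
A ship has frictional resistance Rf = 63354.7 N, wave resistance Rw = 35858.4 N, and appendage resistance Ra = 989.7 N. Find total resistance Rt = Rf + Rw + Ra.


Formula: Rt = Rf + Rw + Ra
Substituting: Rt = 63354.7 + 35858.4 + 989.7
Result: Rt = 100202.8 N

100202.8 N


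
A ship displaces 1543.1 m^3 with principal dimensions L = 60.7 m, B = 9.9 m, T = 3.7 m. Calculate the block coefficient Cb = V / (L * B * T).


Formula: Cb = V / (L * B * T)
Step 1 — L * B * T = 60.7 * 9.9 * 3.7 = 2223.441 m^3
Step 2 — Cb = 1543.1 / 2223.441 ≈ 0.69401 (5 s.f.)

0.69401


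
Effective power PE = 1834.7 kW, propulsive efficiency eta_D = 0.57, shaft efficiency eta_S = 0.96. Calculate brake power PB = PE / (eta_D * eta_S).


Formula: PB = PE / (eta_D * eta_S)
Step 1 — combined efficiency = eta_D * eta_S = 0.57 * 0.96 = 0.5472
Step 2 — PB = 1834.7 / 0.5472 ≈ 3352.9 kW (5 s.f.)

3352.9 kW


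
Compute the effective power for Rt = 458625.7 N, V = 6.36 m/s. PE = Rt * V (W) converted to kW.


Formula: PE = Rt * V / 1000 (kW)
Step 1 — PE (W) = 458625.7 * 6.36 = 2916859.452 W
Step 2 — PE (kW) = 2916859.452 / 1000 ≈ 2916.9 kW (5 s.f.)

2916.9 kW


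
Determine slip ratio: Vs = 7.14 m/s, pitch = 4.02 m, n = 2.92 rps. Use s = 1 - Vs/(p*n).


Formula: s = 1 - Vs / (p * n)
Step 1 — p * n = 4.02 * 2.92 = 11.7384
Step 2 — Vs / (p*n) = 7.14 / 11.7384 = 0.60826 (6 d.p.)
Step 3 — s = 1 - 0.60826 = 0.39174

0.39174


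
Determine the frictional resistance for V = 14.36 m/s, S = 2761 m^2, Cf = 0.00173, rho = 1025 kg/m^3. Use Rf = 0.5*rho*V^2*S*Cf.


Formula: Rf = 0.5 * rho * V^2 * S * Cf
Step 1 — V^2 = 14.36^2 = 206.2096
Step 2 — 0.5 * rho * V^2 = 0.5 * 1025 * 206.2096 = 105682.42
Step 3 — Rf = 105682.42 * 2761 * 0.00173 ≈ 504800 N (5 s.f.)

504800 N


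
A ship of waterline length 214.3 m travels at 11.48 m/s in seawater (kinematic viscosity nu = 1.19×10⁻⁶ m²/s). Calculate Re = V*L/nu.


Formula: Re = V * L / nu
Step 1 — V * L = 11.48 * 214.3 = 2460.164 m^2/s
Step 2 — Re = 2460.164 / 1.19e-6 = 2.07e+09

2.07e+09


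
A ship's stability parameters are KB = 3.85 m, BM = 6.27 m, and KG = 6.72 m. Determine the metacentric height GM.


Formula: GM = KB + BM - KG
Step 1 — KM = KB + BM = 3.85 + 6.27 = 10.12 m
Step 2 — GM = KM - KG = 10.12 - 6.72 = 3.4 m

3.4 m


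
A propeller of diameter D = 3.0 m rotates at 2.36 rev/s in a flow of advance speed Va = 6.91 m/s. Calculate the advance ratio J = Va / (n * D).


Formula: J = Va / (n * D)
Step 1 — n * D = 2.36 * 3.0 = 7.08
Step 2 — J = 6.91 / 7.08 ≈ 0.97599 (5 s.f.)

0.97599


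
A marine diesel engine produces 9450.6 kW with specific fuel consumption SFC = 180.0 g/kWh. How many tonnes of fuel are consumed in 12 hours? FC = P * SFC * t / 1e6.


Formula: FC (tonnes) = P * SFC * t / 1,000,000
Step 1 — P * SFC * t = 9450.6 * 180.0 * 12 = 20413296.0 g
Step 2 — FC (tonnes) = 20413296.0 / 1,000,000 ≈ 20.413 tonnes (5 s.f.)

20.413 tonnes


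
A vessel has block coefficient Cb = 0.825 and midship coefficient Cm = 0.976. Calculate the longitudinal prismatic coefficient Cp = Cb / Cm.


Formula: Cp = Cb / Cm
Substituting: Cp = 0.825 / 0.976
Result: Cp ≈ 0.84529 (5 s.f.)

0.84529


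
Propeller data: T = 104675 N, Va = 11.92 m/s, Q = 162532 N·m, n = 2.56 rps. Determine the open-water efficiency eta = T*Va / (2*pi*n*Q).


Formula: eta = T * Va / (2 * pi * n * Q)
Step 1 — numerator = T * Va = 104675 * 11.92 = 1247726.0
Step 2 — 2 * pi * n = 2 * pi * 2.56 = 16.084954
Step 3 — denominator = 16.084954 * 162532 = 2614319.74
Step 4 — eta = 1247726.0 / 2614319.74 ≈ 0.47727 (5 s.f.)

0.47727


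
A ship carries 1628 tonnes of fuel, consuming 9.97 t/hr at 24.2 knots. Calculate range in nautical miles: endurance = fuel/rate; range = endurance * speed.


Formula: endurance = fuel / rate; range = endurance * speed
Step 1 — endurance = 1628 / 9.97 = 163.2899 hours
Step 2 — range = 163.2899 * 24.2 ≈ 3951.6 nautical miles (5 s.f.)

3951.6 NM


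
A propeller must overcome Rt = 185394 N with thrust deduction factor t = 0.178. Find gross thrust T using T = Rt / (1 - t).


Formula: T = Rt / (1 - t)
Step 1 — (1 - t) = 1 - 0.178 = 0.822
Step 2 — T = 185394 / 0.822 ≈ 225540 N (5 s.f.)

225540 N


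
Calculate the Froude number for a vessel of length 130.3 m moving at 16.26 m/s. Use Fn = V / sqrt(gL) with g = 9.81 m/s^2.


Formula: Fn = V / sqrt(g * L)
Step 1 — g * L = 9.81 * 130.3 = 1278.243
Step 2 — sqrt(g * L) = sqrt(1278.243) = 35.752524
Step 3 — Fn = 16.26 / 35.752524 ≈ 0.45479 (5 s.f.)

0.45479


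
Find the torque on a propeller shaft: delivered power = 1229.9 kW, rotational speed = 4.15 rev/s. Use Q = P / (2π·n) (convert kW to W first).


Formula: Q = P_W / (2 * pi * n)
Step 1 — P_W = 1229.9 kW * 1000 = 1229900.0 W
Step 2 — 2 * pi * n = 2 * pi * 4.15 = 26.075219
Step 3 — Q = 1229900.0 / 26.075219 ≈ 47167 N·m (5 s.f.)

47167 N·m


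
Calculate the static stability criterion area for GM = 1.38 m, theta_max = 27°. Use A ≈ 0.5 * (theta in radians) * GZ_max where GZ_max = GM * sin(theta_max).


Formula: GZ_max = GM * sin(theta); Area = 0.5 * theta_rad * GZ_max
Step 1 — GZ_max = 1.38 * sin(27°) = 1.38 * 0.45399 = 0.626506 m
Step 2 — theta_rad = 27 * pi/180 = 0.471239 rad
Step 3 — Area = 0.5 * 0.471239 * 0.626506 ≈ 0.14762 m·rad (5 s.f.)

0.14762 m·rad


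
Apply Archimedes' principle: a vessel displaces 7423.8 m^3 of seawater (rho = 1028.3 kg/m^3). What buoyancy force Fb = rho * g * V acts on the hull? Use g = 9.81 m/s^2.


Formula: Fb = rho * g * V
Substituting: Fb = 1028.3 * 9.81 * 7423.8
Intermediate: 1028.3 * 9.81 = 10087.623
Result: Fb = 10087.623 * 7423.8 ≈ 74888000 N (5 s.f.)

74888000 N


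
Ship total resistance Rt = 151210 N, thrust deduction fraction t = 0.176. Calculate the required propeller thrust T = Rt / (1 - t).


Formula: T = Rt / (1 - t)
Step 1 — (1 - t) = 1 - 0.176 = 0.824
Step 2 — T = 151210 / 0.824 ≈ 183510 N (5 s.f.)

183510 N


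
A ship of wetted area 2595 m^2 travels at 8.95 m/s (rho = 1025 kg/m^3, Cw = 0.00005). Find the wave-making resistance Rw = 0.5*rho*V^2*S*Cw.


Formula: Rw = 0.5 * rho * V^2 * S * Cw
Step 1 — V^2 = 8.95^2 = 80.1025
Step 2 — 0.5 * rho * V^2 = 0.5 * 1025 * 80.1025 = 41052.53125
Step 3 — Rw = 41052.53125 * 2595 * 0.00005 ≈ 5326.6 N (5 s.f.)

5326.6 N


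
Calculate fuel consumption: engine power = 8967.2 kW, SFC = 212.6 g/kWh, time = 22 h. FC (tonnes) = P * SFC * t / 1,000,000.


Formula: FC (tonnes) = P * SFC * t / 1,000,000
Step 1 — P * SFC * t = 8967.2 * 212.6 * 22 = 41941387.84 g
Step 2 — FC (tonnes) = 41941387.84 / 1,000,000 ≈ 41.941 tonnes (5 s.f.)

41.941 tonnes


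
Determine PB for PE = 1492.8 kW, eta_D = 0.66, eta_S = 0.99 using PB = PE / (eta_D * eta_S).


Formula: PB = PE / (eta_D * eta_S)
Step 1 — combined efficiency = eta_D * eta_S = 0.66 * 0.99 = 0.6534
Step 2 — PB = 1492.8 / 0.6534 ≈ 2284.7 kW (5 s.f.)

2284.7 kW


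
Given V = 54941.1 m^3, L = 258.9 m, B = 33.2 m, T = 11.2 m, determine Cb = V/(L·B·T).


Formula: Cb = V / (L * B * T)
Step 1 — L * B * T = 258.9 * 33.2 * 11.2 = 96269.376 m^3
Step 2 — Cb = 54941.1 / 96269.376 ≈ 0.57070 (5 s.f.)

0.57070


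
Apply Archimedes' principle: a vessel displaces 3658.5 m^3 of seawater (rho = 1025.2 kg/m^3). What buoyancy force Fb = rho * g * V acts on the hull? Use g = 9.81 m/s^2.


Formula: Fb = rho * g * V
Substituting: Fb = 1025.2 * 9.81 * 3658.5
Intermediate: 1025.2 * 9.81 = 10057.212
Result: Fb = 10057.212 * 3658.5 ≈ 36794000 N (5 s.f.)

36794000 N


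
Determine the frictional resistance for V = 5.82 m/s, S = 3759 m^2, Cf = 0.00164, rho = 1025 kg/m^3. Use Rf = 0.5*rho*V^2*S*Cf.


Formula: Rf = 0.5 * rho * V^2 * S * Cf
Step 1 — V^2 = 5.82^2 = 33.8724
Step 2 — 0.5 * rho * V^2 = 0.5 * 1025 * 33.8724 = 17359.605
Step 3 — Rf = 17359.605 * 3759 * 0.00164 ≈ 107020 N (5 s.f.)

107020 N


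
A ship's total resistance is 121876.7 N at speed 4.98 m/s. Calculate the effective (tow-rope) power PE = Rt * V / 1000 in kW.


Formula: PE = Rt * V / 1000 (kW)
Step 1 — PE (W) = 121876.7 * 4.98 = 606945.966 W
Step 2 — PE (kW) = 606945.966 / 1000 ≈ 606.95 kW (5 s.f.)

606.95 kW


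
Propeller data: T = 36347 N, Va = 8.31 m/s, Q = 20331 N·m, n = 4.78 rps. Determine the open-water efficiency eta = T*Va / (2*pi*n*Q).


Formula: eta = T * Va / (2 * pi * n * Q)
Step 1 — numerator = T * Va = 36347 * 8.31 = 302043.57
Step 2 — 2 * pi * n = 2 * pi * 4.78 = 30.033626
Step 3 — denominator = 30.033626 * 20331 = 610613.65
Step 4 — eta = 302043.57 / 610613.65 ≈ 0.49466 (5 s.f.)

0.49466


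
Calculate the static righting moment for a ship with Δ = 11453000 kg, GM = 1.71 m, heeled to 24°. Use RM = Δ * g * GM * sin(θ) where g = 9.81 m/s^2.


Formula: GZ = GM * sin(theta); RM = disp * g * GZ
Step 1 — GZ = 1.71 * sin(24°) = 1.71 * 0.406737 = 0.69552 m
Step 2 — RM = 11453000 * 9.81 * 0.69552 ≈ 78144000 N·m (5 s.f.)

78144000 N·m


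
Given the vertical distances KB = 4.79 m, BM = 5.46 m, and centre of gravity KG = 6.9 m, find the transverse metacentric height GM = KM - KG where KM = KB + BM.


Formula: GM = KB + BM - KG
Step 1 — KM = KB + BM = 4.79 + 5.46 = 10.25 m
Step 2 — GM = KM - KG = 10.25 - 6.9 = 3.35 m

3.35 m


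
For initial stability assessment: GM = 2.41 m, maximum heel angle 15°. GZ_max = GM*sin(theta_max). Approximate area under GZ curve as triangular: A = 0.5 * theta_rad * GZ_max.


Formula: GZ_max = GM * sin(theta); Area = 0.5 * theta_rad * GZ_max
Step 1 — GZ_max = 2.41 * sin(15°) = 2.41 * 0.258819 = 0.623754 m
Step 2 — theta_rad = 15 * pi/180 = 0.261799 rad
Step 3 — Area = 0.5 * 0.261799 * 0.623754 ≈ 0.081649 m·rad (5 s.f.)

0.081649 m·rad


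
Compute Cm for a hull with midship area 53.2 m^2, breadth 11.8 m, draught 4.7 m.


Formula: Cm = Am / (B * T)
Step 1 — B * T = 11.8 * 4.7 = 55.46 m^2
Step 2 — Cm = 53.2 / 55.46 ≈ 0.95925 (5 s.f.)

0.95925


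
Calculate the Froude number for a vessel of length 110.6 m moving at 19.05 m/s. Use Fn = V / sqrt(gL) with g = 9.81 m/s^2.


Formula: Fn = V / sqrt(g * L)
Step 1 — g * L = 9.81 * 110.6 = 1084.986
Step 2 — sqrt(g * L) = sqrt(1084.986) = 32.939126
Step 3 — Fn = 19.05 / 32.939126 ≈ 0.57834 (5 s.f.)

0.57834


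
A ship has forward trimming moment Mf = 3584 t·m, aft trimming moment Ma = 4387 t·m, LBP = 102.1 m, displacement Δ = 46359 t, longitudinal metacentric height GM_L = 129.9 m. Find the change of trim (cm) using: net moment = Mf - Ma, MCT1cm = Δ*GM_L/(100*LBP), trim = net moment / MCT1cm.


Formula: net trimming moment = Mf - Ma; MCT1cm = Δ*GM_L/(100*LBP); trim = net moment / MCT1cm
Step 1 — net trimming moment = 3584 - 4387 = -803 t·m
Step 2 — MCT1cm = 46359 * 129.9 / (100 * 102.1) = 589.8172 t·m/cm
Step 3 — trim = -803 / 589.8172 ≈ -1.3614 cm (5 s.f.)

-1.3614 cm


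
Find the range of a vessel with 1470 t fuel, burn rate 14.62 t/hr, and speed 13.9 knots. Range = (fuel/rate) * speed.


Formula: endurance = fuel / rate; range = endurance * speed
Step 1 — endurance = 1470 / 14.62 = 100.5472 hours
Step 2 — range = 100.5472 * 13.9 ≈ 1397.6 nautical miles (5 s.f.)

1397.6 NM


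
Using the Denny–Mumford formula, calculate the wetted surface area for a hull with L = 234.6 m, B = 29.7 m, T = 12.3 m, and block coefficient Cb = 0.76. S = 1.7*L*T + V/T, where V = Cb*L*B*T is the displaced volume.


Formula: S = 1.7*L*T + V/T with V = Cb*L*B*T, i.e. S = L * (1.7*T + Cb*B)
Step 1 — 1.7*T = 1.7 * 12.3 = 20.91 m
Step 2 — Cb*B = 0.76 * 29.7 = 22.572 m
Step 3 — 1.7*T + Cb*B = 20.91 + 22.572 = 43.482 m
Step 4 — S = 234.6 * 43.482 ≈ 10201 m^2 (5 s.f.)

10201 m^2


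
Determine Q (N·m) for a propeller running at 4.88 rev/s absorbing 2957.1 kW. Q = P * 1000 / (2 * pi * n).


Formula: Q = P_W / (2 * pi * n)
Step 1 — P_W = 2957.1 kW * 1000 = 2957100.0 W
Step 2 — 2 * pi * n = 2 * pi * 4.88 = 30.661944
Step 3 — Q = 2957100.0 / 30.661944 ≈ 96442 N·m (5 s.f.)

96442 N·m


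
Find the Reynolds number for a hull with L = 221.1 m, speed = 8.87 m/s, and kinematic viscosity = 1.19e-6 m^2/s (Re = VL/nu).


Formula: Re = V * L / nu
Step 1 — V * L = 8.87 * 221.1 = 1961.157 m^2/s
Step 2 — Re = 1961.157 / 1.19e-6 = 1.65e+09

1.65e+09


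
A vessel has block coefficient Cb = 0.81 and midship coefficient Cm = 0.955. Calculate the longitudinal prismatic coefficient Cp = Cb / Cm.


Formula: Cp = Cb / Cm
Substituting: Cp = 0.81 / 0.955
Result: Cp ≈ 0.84817 (5 s.f.)

0.84817


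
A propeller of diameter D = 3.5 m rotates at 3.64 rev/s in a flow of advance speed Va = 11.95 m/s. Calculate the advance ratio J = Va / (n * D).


Formula: J = Va / (n * D)
Step 1 — n * D = 3.64 * 3.5 = 12.74
Step 2 — J = 11.95 / 12.74 ≈ 0.93799 (5 s.f.)

0.93799


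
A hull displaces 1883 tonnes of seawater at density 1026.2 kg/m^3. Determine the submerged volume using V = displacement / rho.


Formula: V = mass / rho
Step 1 — convert tonnes to kg: 1883 t * 1000 = 1883000 kg
Step 2 — V = 1883000 / 1026.2 ≈ 1834.9 m^3 (5 s.f.)

1834.9 m^3


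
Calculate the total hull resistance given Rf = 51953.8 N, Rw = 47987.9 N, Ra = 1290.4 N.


Formula: Rt = Rf + Rw + Ra
Substituting: Rt = 51953.8 + 47987.9 + 1290.4
Result: Rt = 101232.1 N

101232.1 N


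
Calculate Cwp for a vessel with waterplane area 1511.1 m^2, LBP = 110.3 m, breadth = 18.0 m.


Formula: Cwp = Aw / (L * B)
Step 1 — L * B = 110.3 * 18.0 = 1985.4 m^2
Step 2 — Cwp = 1511.1 / 1985.4 ≈ 0.76111 (5 s.f.)

0.76111


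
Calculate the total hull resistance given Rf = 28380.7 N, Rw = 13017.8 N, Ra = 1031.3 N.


Formula: Rt = Rf + Rw + Ra
Substituting: Rt = 28380.7 + 13017.8 + 1031.3
Result: Rt = 42429.8 N

42429.8 N


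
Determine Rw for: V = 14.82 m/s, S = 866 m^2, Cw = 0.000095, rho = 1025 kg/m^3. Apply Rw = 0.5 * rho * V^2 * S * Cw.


Formula: Rw = 0.5 * rho * V^2 * S * Cw
Step 1 — V^2 = 14.82^2 = 219.6324
Step 2 — 0.5 * rho * V^2 = 0.5 * 1025 * 219.6324 = 112561.605
Step 3 — Rw = 112561.605 * 866 * 0.000095 ≈ 9260.4 N (5 s.f.)

9260.4 N


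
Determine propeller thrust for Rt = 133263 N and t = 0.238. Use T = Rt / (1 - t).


Formula: T = Rt / (1 - t)
Step 1 — (1 - t) = 1 - 0.238 = 0.762
Step 2 — T = 133263 / 0.762 ≈ 174890 N (5 s.f.)

174890 N


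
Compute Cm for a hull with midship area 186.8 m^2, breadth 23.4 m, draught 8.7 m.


Formula: Cm = Am / (B * T)
Step 1 — B * T = 23.4 * 8.7 = 203.58 m^2
Step 2 — Cm = 186.8 / 203.58 ≈ 0.91758 (5 s.f.)

0.91758


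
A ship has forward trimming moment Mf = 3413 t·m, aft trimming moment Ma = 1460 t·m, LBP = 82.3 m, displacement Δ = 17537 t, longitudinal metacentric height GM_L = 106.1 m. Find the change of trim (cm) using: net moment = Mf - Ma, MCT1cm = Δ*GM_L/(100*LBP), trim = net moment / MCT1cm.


Formula: net trimming moment = Mf - Ma; MCT1cm = Δ*GM_L/(100*LBP); trim = net moment / MCT1cm
Step 1 — net trimming moment = 3413 - 1460 = 1953 t·m
Step 2 — MCT1cm = 17537 * 106.1 / (100 * 82.3) = 226.0845 t·m/cm
Step 3 — trim = 1953 / 226.0845 ≈ 8.6384 cm (5 s.f.)

8.6384 cm


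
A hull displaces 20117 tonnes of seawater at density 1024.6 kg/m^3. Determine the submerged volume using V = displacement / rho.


Formula: V = mass / rho
Step 1 — convert tonnes to kg: 20117 t * 1000 = 20117000 kg
Step 2 — V = 20117000 / 1024.6 ≈ 19634 m^3 (5 s.f.)

19634 m^3


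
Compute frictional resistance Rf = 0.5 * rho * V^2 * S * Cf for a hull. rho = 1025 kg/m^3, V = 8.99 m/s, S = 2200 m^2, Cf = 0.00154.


Formula: Rf = 0.5 * rho * V^2 * S * Cf
Step 1 — V^2 = 8.99^2 = 80.8201
Step 2 — 0.5 * rho * V^2 = 0.5 * 1025 * 80.8201 = 41420.30125
Step 3 — Rf = 41420.30125 * 2200 * 0.00154 ≈ 140330 N (5 s.f.)

140330 N


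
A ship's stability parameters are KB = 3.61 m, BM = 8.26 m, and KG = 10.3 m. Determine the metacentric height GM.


Formula: GM = KB + BM - KG
Step 1 — KM = KB + BM = 3.61 + 8.26 = 11.87 m
Step 2 — GM = KM - KG = 11.87 - 10.3 = 1.57 m

1.57 m


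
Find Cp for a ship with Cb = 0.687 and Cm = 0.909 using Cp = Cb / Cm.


Formula: Cp = Cb / Cm
Substituting: Cp = 0.687 / 0.909
Result: Cp ≈ 0.75578 (5 s.f.)

0.75578


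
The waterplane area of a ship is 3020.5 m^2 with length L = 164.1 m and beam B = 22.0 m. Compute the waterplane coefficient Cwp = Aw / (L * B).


Formula: Cwp = Aw / (L * B)
Step 1 — L * B = 164.1 * 22.0 = 3610.2 m^2
Step 2 — Cwp = 3020.5 / 3610.2 ≈ 0.83666 (5 s.f.)

0.83666


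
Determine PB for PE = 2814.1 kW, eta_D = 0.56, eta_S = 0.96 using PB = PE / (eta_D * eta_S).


Formula: PB = PE / (eta_D * eta_S)
Step 1 — combined efficiency = eta_D * eta_S = 0.56 * 0.96 = 0.5376
Step 2 — PB = 2814.1 / 0.5376 ≈ 5234.6 kW (5 s.f.)

5234.6 kW


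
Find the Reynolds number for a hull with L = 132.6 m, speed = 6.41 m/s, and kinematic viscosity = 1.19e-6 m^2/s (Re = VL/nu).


Formula: Re = V * L / nu
Step 1 — V * L = 6.41 * 132.6 = 849.966 m^2/s
Step 2 — Re = 849.966 / 1.19e-6 = 7.14e+08

7.14e+08


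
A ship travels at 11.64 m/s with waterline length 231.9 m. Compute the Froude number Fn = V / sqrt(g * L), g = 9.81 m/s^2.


Formula: Fn = V / sqrt(g * L)
Step 1 — g * L = 9.81 * 231.9 = 2274.939
Step 2 — sqrt(g * L) = sqrt(2274.939) = 47.696321
Step 3 — Fn = 11.64 / 47.696321 ≈ 0.24404 (5 s.f.)

0.24404


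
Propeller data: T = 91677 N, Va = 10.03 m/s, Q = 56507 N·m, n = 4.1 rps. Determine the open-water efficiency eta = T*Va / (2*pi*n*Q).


Formula: eta = T * Va / (2 * pi * n * Q)
Step 1 — numerator = T * Va = 91677 * 10.03 = 919520.31
Step 2 — 2 * pi * n = 2 * pi * 4.1 = 25.76106
Step 3 — denominator = 25.76106 * 56507 = 1455680.22
Step 4 — eta = 919520.31 / 1455680.22 ≈ 0.63168 (5 s.f.)

0.63168


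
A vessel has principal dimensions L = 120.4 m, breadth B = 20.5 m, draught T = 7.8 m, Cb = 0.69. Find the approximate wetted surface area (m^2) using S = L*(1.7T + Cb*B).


Formula: S = 1.7*L*T + V/T with V = Cb*L*B*T, i.e. S = L * (1.7*T + Cb*B)
Step 1 — 1.7*T = 1.7 * 7.8 = 13.26 m
Step 2 — Cb*B = 0.69 * 20.5 = 14.145 m
Step 3 — 1.7*T + Cb*B = 13.26 + 14.145 = 27.405 m
Step 4 — S = 120.4 * 27.405 ≈ 3299.6 m^2 (5 s.f.)

3299.6 m^2


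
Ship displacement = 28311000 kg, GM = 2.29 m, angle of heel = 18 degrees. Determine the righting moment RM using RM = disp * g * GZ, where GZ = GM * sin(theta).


Formula: GZ = GM * sin(theta); RM = disp * g * GZ
Step 1 — GZ = 2.29 * sin(18°) = 2.29 * 0.309017 = 0.707649 m
Step 2 — RM = 28311000 * 9.81 * 0.707649 ≈ 196540000 N·m (5 s.f.)

196540000 N·m


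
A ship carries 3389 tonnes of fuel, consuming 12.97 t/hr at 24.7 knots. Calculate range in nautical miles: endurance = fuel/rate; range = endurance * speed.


Formula: endurance = fuel / rate; range = endurance * speed
Step 1 — endurance = 3389 / 12.97 = 261.2953 hours
Step 2 — range = 261.2953 * 24.7 ≈ 6454.0 nautical miles (5 s.f.)

6454.0 NM


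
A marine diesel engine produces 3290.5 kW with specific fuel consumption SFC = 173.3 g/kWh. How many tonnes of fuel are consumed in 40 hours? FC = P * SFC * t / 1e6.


Formula: FC (tonnes) = P * SFC * t / 1,000,000
Step 1 — P * SFC * t = 3290.5 * 173.3 * 40 = 22809746.0 g
Step 2 — FC (tonnes) = 22809746.0 / 1,000,000 ≈ 22.810 tonnes (5 s.f.)

22.810 tonnes


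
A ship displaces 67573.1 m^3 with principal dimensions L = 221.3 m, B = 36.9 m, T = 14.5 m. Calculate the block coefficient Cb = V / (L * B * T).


Formula: Cb = V / (L * B * T)
Step 1 — L * B * T = 221.3 * 36.9 * 14.5 = 118406.565 m^3
Step 2 — Cb = 67573.1 / 118406.565 ≈ 0.57069 (5 s.f.)

0.57069


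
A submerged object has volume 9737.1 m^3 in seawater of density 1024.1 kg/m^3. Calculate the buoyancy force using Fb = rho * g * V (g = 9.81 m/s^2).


Formula: Fb = rho * g * V
Substituting: Fb = 1024.1 * 9.81 * 9737.1
Intermediate: 1024.1 * 9.81 = 10046.421
Result: Fb = 10046.421 * 9737.1 ≈ 97823000 N (5 s.f.)

97823000 N


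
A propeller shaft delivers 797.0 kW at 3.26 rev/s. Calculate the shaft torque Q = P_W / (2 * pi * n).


Formula: Q = P_W / (2 * pi * n)
Step 1 — P_W = 797.0 kW * 1000 = 797000.0 W
Step 2 — 2 * pi * n = 2 * pi * 3.26 = 20.483184
Step 3 — Q = 797000.0 / 20.483184 ≈ 38910 N·m (5 s.f.)

38910 N·m


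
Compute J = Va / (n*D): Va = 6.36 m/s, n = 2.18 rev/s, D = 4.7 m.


Formula: J = Va / (n * D)
Step 1 — n * D = 2.18 * 4.7 = 10.246
Step 2 — J = 6.36 / 10.246 ≈ 0.62073 (5 s.f.)

0.62073


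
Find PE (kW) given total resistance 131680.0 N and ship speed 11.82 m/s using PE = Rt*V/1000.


Formula: PE = Rt * V / 1000 (kW)
Step 1 — PE (W) = 131680.0 * 11.82 = 1556457.6 W
Step 2 — PE (kW) = 1556457.6 / 1000 ≈ 1556.5 kW (5 s.f.)

1556.5 kW


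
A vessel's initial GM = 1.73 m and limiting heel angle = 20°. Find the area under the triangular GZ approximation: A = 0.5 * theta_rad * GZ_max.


Formula: GZ_max = GM * sin(theta); Area = 0.5 * theta_rad * GZ_max
Step 1 — GZ_max = 1.73 * sin(20°) = 1.73 * 0.34202 = 0.591695 m
Step 2 — theta_rad = 20 * pi/180 = 0.349066 rad
Step 3 — Area = 0.5 * 0.349066 * 0.591695 ≈ 0.10327 m·rad (5 s.f.)

0.10327 m·rad


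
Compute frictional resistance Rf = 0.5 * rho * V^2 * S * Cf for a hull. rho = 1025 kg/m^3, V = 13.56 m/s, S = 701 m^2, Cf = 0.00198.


Formula: Rf = 0.5 * rho * V^2 * S * Cf
Step 1 — V^2 = 13.56^2 = 183.8736
Step 2 — 0.5 * rho * V^2 = 0.5 * 1025 * 183.8736 = 94235.22
Step 3 — Rf = 94235.22 * 701 * 0.00198 ≈ 130800 N (5 s.f.)

130800 N


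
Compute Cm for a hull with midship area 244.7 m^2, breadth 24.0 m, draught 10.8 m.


Formula: Cm = Am / (B * T)
Step 1 — B * T = 24.0 * 10.8 = 259.2 m^2
Step 2 — Cm = 244.7 / 259.2 ≈ 0.94406 (5 s.f.)

0.94406


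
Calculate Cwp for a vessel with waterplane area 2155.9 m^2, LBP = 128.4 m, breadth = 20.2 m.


Formula: Cwp = Aw / (L * B)
Step 1 — L * B = 128.4 * 20.2 = 2593.68 m^2
Step 2 — Cwp = 2155.9 / 2593.68 ≈ 0.83121 (5 s.f.)

0.83121


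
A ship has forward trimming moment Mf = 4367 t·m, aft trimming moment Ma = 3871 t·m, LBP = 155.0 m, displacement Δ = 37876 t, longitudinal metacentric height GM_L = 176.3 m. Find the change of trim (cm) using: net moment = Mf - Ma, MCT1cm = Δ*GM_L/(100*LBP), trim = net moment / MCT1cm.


Formula: net trimming moment = Mf - Ma; MCT1cm = Δ*GM_L/(100*LBP); trim = net moment / MCT1cm
Step 1 — net trimming moment = 4367 - 3871 = 496 t·m
Step 2 — MCT1cm = 37876 * 176.3 / (100 * 155.0) = 430.809 t·m/cm
Step 3 — trim = 496 / 430.809 ≈ 1.1513 cm (5 s.f.)

1.1513 cm


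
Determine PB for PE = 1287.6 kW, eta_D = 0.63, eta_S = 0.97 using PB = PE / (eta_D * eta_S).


Formula: PB = PE / (eta_D * eta_S)
Step 1 — combined efficiency = eta_D * eta_S = 0.63 * 0.97 = 0.6111
Step 2 — PB = 1287.6 / 0.6111 ≈ 2107.0 kW (5 s.f.)

2107.0 kW


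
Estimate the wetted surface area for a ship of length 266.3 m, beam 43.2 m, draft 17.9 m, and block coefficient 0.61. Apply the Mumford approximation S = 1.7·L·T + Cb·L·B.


Formula: S = 1.7*L*T + V/T with V = Cb*L*B*T, i.e. S = L * (1.7*T + Cb*B)
Step 1 — 1.7*T = 1.7 * 17.9 = 30.43 m
Step 2 — Cb*B = 0.61 * 43.2 = 26.352 m
Step 3 — 1.7*T + Cb*B = 30.43 + 26.352 = 56.782 m
Step 4 — S = 266.3 * 56.782 ≈ 15121 m^2 (5 s.f.)

15121 m^2


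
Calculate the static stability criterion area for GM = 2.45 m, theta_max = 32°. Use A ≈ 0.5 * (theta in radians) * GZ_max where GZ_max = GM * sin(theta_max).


Formula: GZ_max = GM * sin(theta); Area = 0.5 * theta_rad * GZ_max
Step 1 — GZ_max = 2.45 * sin(32°) = 2.45 * 0.529919 = 1.298302 m
Step 2 — theta_rad = 32 * pi/180 = 0.558505 rad
Step 3 — Area = 0.5 * 0.558505 * 1.298302 ≈ 0.36255 m·rad (5 s.f.)

0.36255 m·rad


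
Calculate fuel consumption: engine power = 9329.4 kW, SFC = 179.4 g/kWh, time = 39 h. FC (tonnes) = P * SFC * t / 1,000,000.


Formula: FC (tonnes) = P * SFC * t / 1,000,000
Step 1 — P * SFC * t = 9329.4 * 179.4 * 39 = 65274080.04 g
Step 2 — FC (tonnes) = 65274080.04 / 1,000,000 ≈ 65.274 tonnes (5 s.f.)

65.274 tonnes


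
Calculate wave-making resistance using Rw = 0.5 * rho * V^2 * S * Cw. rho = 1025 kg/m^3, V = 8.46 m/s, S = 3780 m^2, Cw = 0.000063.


Formula: Rw = 0.5 * rho * V^2 * S * Cw
Step 1 — V^2 = 8.46^2 = 71.5716
Step 2 — 0.5 * rho * V^2 = 0.5 * 1025 * 71.5716 = 36680.445
Step 3 — Rw = 36680.445 * 3780 * 0.000063 ≈ 8735.1 N (5 s.f.)

8735.1 N


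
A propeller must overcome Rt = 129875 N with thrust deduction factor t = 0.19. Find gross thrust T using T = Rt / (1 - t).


Formula: T = Rt / (1 - t)
Step 1 — (1 - t) = 1 - 0.19 = 0.81
Step 2 — T = 129875 / 0.81 ≈ 160340 N (5 s.f.)

160340 N


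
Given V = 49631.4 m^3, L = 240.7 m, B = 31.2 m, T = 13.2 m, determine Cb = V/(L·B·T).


Formula: Cb = V / (L * B * T)
Step 1 — L * B * T = 240.7 * 31.2 * 13.2 = 99129.888 m^3
Step 2 — Cb = 49631.4 / 99129.888 ≈ 0.50067 (5 s.f.)

0.50067


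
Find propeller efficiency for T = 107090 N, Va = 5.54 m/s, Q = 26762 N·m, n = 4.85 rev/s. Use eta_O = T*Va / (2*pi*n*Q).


Formula: eta = T * Va / (2 * pi * n * Q)
Step 1 — numerator = T * Va = 107090 * 5.54 = 593278.6
Step 2 — 2 * pi * n = 2 * pi * 4.85 = 30.473449
Step 3 — denominator = 30.473449 * 26762 = 815530.44
Step 4 — eta = 593278.6 / 815530.44 ≈ 0.72748 (5 s.f.)

0.72748


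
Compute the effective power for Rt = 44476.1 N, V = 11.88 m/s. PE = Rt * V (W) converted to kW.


Formula: PE = Rt * V / 1000 (kW)
Step 1 — PE (W) = 44476.1 * 11.88 = 528376.068 W
Step 2 — PE (kW) = 528376.068 / 1000 ≈ 528.38 kW (5 s.f.)

528.38 kW


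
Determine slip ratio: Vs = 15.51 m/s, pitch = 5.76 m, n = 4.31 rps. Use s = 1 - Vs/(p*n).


Formula: s = 1 - Vs / (p * n)
Step 1 — p * n = 5.76 * 4.31 = 24.8256
Step 2 — Vs / (p*n) = 15.51 / 24.8256 = 0.624758 (6 d.p.)
Step 3 — s = 1 - 0.624758 = 0.375242

0.375242


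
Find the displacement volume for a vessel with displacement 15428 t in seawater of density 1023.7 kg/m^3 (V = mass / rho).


Formula: V = mass / rho
Step 1 — convert tonnes to kg: 15428 t * 1000 = 15428000 kg
Step 2 — V = 15428000 / 1023.7 ≈ 15071 m^3 (5 s.f.)

15071 m^3


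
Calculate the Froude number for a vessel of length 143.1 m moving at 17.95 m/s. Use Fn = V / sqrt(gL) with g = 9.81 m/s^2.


Formula: Fn = V / sqrt(g * L)
Step 1 — g * L = 9.81 * 143.1 = 1403.811
Step 2 — sqrt(g * L) = sqrt(1403.811) = 37.467466
Step 3 — Fn = 17.95 / 37.467466 ≈ 0.47908 (5 s.f.)

0.47908


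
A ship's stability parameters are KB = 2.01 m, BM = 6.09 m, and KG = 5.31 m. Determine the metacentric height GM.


Formula: GM = KB + BM - KG
Step 1 — KM = KB + BM = 2.01 + 6.09 = 8.1 m
Step 2 — GM = KM - KG = 8.1 - 5.31 = 2.79 m

2.79 m


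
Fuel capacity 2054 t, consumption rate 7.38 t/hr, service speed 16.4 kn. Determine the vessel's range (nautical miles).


Formula: endurance = fuel / rate; range = endurance * speed
Step 1 — endurance = 2054 / 7.38 = 278.3198 hours
Step 2 — range = 278.3198 * 16.4 ≈ 4564.4 nautical miles (5 s.f.)

4564.4 NM


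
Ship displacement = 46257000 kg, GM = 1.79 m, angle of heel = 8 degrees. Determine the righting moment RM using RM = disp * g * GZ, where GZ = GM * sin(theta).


Formula: GZ = GM * sin(theta); RM = disp * g * GZ
Step 1 — GZ = 1.79 * sin(8°) = 1.79 * 0.139173 = 0.24912 m
Step 2 — RM = 46257000 * 9.81 * 0.24912 ≈ 113050000 N·m (5 s.f.)

113050000 N·m


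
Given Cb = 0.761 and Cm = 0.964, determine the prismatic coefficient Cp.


Formula: Cp = Cb / Cm
Substituting: Cp = 0.761 / 0.964
Result: Cp ≈ 0.78942 (5 s.f.)

0.78942


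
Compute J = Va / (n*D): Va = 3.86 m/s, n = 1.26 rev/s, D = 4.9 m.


Formula: J = Va / (n * D)
Step 1 — n * D = 1.26 * 4.9 = 6.174
Step 2 — J = 3.86 / 6.174 ≈ 0.62520 (5 s.f.)

0.62520


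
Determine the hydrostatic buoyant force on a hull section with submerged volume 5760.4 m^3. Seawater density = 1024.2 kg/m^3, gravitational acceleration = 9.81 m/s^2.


Formula: Fb = rho * g * V
Substituting: Fb = 1024.2 * 9.81 * 5760.4
Intermediate: 1024.2 * 9.81 = 10047.402
Result: Fb = 10047.402 * 5760.4 ≈ 57877000 N (5 s.f.)

57877000 N


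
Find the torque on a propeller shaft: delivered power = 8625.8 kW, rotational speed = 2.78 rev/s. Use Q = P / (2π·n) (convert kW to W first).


Formula: Q = P_W / (2 * pi * n)
Step 1 — P_W = 8625.8 kW * 1000 = 8625800.0 W
Step 2 — 2 * pi * n = 2 * pi * 2.78 = 17.467255
Step 3 — Q = 8625800.0 / 17.467255 ≈ 493830 N·m (5 s.f.)

493830 N·m


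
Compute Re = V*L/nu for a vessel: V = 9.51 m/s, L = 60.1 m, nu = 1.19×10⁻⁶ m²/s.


Formula: Re = V * L / nu
Step 1 — V * L = 9.51 * 60.1 = 571.551 m^2/s
Step 2 — Re = 571.551 / 1.19e-6 = 4.80e+08

4.80e+08


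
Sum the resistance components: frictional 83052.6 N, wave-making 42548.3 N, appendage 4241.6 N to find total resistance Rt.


Formula: Rt = Rf + Rw + Ra
Substituting: Rt = 83052.6 + 42548.3 + 4241.6
Result: Rt = 129842.5 N

129842.5 N


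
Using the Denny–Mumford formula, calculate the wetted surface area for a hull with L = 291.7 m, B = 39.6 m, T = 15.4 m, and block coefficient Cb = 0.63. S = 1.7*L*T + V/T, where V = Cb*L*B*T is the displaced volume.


Formula: S = 1.7*L*T + V/T with V = Cb*L*B*T, i.e. S = L * (1.7*T + Cb*B)
Step 1 — 1.7*T = 1.7 * 15.4 = 26.18 m
Step 2 — Cb*B = 0.63 * 39.6 = 24.948 m
Step 3 — 1.7*T + Cb*B = 26.18 + 24.948 = 51.128 m
Step 4 — S = 291.7 * 51.128 ≈ 14914 m^2 (5 s.f.)

14914 m^2


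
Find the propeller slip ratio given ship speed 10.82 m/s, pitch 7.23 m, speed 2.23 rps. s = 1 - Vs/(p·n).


Formula: s = 1 - Vs / (p * n)
Step 1 — p * n = 7.23 * 2.23 = 16.1229
Step 2 — Vs / (p*n) = 10.82 / 16.1229 = 0.671095 (6 d.p.)
Step 3 — s = 1 - 0.671095 = 0.328905

0.328905


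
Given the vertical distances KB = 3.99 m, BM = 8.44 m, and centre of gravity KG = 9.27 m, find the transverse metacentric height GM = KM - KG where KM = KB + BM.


Formula: GM = KB + BM - KG
Step 1 — KM = KB + BM = 3.99 + 8.44 = 12.43 m
Step 2 — GM = KM - KG = 12.43 - 9.27 = 3.16 m

3.16 m


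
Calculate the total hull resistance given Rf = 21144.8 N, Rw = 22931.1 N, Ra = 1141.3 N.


Formula: Rt = Rf + Rw + Ra
Substituting: Rt = 21144.8 + 22931.1 + 1141.3
Result: Rt = 45217.2 N

45217.2 N


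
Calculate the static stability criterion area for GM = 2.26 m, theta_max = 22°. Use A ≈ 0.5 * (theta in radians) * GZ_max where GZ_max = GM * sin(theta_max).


Formula: GZ_max = GM * sin(theta); Area = 0.5 * theta_rad * GZ_max
Step 1 — GZ_max = 2.26 * sin(22°) = 2.26 * 0.374607 = 0.846612 m
Step 2 — theta_rad = 22 * pi/180 = 0.383972 rad
Step 3 — Area = 0.5 * 0.383972 * 0.846612 ≈ 0.16254 m·rad (5 s.f.)

0.16254 m·rad


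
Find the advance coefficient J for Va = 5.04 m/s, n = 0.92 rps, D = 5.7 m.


Formula: J = Va / (n * D)
Step 1 — n * D = 0.92 * 5.7 = 5.244
Step 2 — J = 5.04 / 5.244 ≈ 0.96110 (5 s.f.)

0.96110


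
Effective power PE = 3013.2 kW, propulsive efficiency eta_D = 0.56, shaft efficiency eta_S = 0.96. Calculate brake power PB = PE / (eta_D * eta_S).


Formula: PB = PE / (eta_D * eta_S)
Step 1 — combined efficiency = eta_D * eta_S = 0.56 * 0.96 = 0.5376
Step 2 — PB = 3013.2 / 0.5376 ≈ 5604.9 kW (5 s.f.)

5604.9 kW


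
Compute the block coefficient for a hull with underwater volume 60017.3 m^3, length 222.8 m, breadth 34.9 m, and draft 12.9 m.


Formula: Cb = V / (L * B * T)
Step 1 — L * B * T = 222.8 * 34.9 * 12.9 = 100306.788 m^3
Step 2 — Cb = 60017.3 / 100306.788 ≈ 0.59834 (5 s.f.)

0.59834


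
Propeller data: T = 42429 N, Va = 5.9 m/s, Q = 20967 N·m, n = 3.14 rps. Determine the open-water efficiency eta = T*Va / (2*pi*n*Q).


Formula: eta = T * Va / (2 * pi * n * Q)
Step 1 — numerator = T * Va = 42429 * 5.9 = 250331.1
Step 2 — 2 * pi * n = 2 * pi * 3.14 = 19.729202
Step 3 — denominator = 19.729202 * 20967 = 413662.18
Step 4 — eta = 250331.1 / 413662.18 ≈ 0.60516 (5 s.f.)

0.60516


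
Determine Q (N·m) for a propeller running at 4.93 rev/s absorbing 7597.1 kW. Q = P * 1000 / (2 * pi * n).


Formula: Q = P_W / (2 * pi * n)
Step 1 — P_W = 7597.1 kW * 1000 = 7597100.0 W
Step 2 — 2 * pi * n = 2 * pi * 4.93 = 30.976104
Step 3 — Q = 7597100.0 / 30.976104 ≈ 245260 N·m (5 s.f.)

245260 N·m


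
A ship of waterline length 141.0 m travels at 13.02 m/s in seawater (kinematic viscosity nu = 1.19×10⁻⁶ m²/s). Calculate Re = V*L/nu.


Formula: Re = V * L / nu
Step 1 — V * L = 13.02 * 141.0 = 1835.82 m^2/s
Step 2 — Re = 1835.82 / 1.19e-6 = 1.54e+09

1.54e+09


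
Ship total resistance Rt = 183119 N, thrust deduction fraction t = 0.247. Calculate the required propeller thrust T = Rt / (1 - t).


Formula: T = Rt / (1 - t)
Step 1 — (1 - t) = 1 - 0.247 = 0.753
Step 2 — T = 183119 / 0.753 ≈ 243190 N (5 s.f.)

243190 N


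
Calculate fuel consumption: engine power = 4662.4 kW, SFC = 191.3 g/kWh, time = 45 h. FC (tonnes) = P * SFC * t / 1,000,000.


Formula: FC (tonnes) = P * SFC * t / 1,000,000
Step 1 — P * SFC * t = 4662.4 * 191.3 * 45 = 40136270.4 g
Step 2 — FC (tonnes) = 40136270.4 / 1,000,000 ≈ 40.136 tonnes (5 s.f.)

40.136 tonnes


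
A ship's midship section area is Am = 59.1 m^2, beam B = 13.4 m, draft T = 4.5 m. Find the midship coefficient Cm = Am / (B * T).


Formula: Cm = Am / (B * T)
Step 1 — B * T = 13.4 * 4.5 = 60.3 m^2
Step 2 — Cm = 59.1 / 60.3 ≈ 0.98010 (5 s.f.)

0.98010


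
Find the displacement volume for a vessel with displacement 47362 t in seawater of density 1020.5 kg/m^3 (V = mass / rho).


Formula: V = mass / rho
Step 1 — convert tonnes to kg: 47362 t * 1000 = 47362000 kg
Step 2 — V = 47362000 / 1020.5 ≈ 46411 m^3 (5 s.f.)

46411 m^3


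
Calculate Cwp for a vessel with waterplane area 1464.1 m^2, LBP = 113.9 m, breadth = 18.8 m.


Formula: Cwp = Aw / (L * B)
Step 1 — L * B = 113.9 * 18.8 = 2141.32 m^2
Step 2 — Cwp = 1464.1 / 2141.32 ≈ 0.68374 (5 s.f.)

0.68374


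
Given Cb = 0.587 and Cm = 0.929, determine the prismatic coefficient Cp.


Formula: Cp = Cb / Cm
Substituting: Cp = 0.587 / 0.929
Result: Cp ≈ 0.63186 (5 s.f.)

0.63186


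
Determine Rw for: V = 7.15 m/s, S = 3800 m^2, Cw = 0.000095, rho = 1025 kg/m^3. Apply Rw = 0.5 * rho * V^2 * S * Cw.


Formula: Rw = 0.5 * rho * V^2 * S * Cw
Step 1 — V^2 = 7.15^2 = 51.1225
Step 2 — 0.5 * rho * V^2 = 0.5 * 1025 * 51.1225 = 26200.28125
Step 3 — Rw = 26200.28125 * 3800 * 0.000095 ≈ 9458.3 N (5 s.f.)

9458.3 N


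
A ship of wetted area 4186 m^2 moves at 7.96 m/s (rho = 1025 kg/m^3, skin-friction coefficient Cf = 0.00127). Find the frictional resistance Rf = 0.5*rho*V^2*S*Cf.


Formula: Rf = 0.5 * rho * V^2 * S * Cf
Step 1 — V^2 = 7.96^2 = 63.3616
Step 2 — 0.5 * rho * V^2 = 0.5 * 1025 * 63.3616 = 32472.82
Step 3 — Rf = 32472.82 * 4186 * 0.00127 ≈ 172630 N (5 s.f.)

172630 N


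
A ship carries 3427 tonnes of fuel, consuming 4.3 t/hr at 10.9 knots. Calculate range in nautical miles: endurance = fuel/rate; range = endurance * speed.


Formula: endurance = fuel / rate; range = endurance * speed
Step 1 — endurance = 3427 / 4.3 = 796.9767 hours
Step 2 — range = 796.9767 * 10.9 ≈ 8687.0 nautical miles (5 s.f.)

8687.0 NM


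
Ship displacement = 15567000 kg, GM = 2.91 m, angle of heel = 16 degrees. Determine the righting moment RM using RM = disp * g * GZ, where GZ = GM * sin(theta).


Formula: GZ = GM * sin(theta); RM = disp * g * GZ
Step 1 — GZ = 2.91 * sin(16°) = 2.91 * 0.275637 = 0.802104 m
Step 2 — RM = 15567000 * 9.81 * 0.802104 ≈ 122490000 N·m (5 s.f.)

122490000 N·m


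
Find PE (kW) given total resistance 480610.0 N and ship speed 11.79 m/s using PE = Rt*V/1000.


Formula: PE = Rt * V / 1000 (kW)
Step 1 — PE (W) = 480610.0 * 11.79 = 5666391.9 W
Step 2 — PE (kW) = 5666391.9 / 1000 ≈ 5666.4 kW (5 s.f.)

5666.4 kW


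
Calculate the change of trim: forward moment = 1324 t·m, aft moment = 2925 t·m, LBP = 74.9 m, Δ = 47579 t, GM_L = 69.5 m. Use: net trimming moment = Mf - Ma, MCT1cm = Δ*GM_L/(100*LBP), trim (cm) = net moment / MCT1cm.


Formula: net trimming moment = Mf - Ma; MCT1cm = Δ*GM_L/(100*LBP); trim = net moment / MCT1cm
Step 1 — net trimming moment = 1324 - 2925 = -1601 t·m
Step 2 — MCT1cm = 47579 * 69.5 / (100 * 74.9) = 441.4874 t·m/cm
Step 3 — trim = -1601 / 441.4874 ≈ -3.6264 cm (5 s.f.)

-3.6264 cm


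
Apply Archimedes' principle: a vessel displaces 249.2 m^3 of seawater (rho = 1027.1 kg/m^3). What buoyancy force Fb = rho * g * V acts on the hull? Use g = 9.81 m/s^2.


Formula: Fb = rho * g * V
Substituting: Fb = 1027.1 * 9.81 * 249.2
Intermediate: 1027.1 * 9.81 = 10075.851
Result: Fb = 10075.851 * 249.2 ≈ 2510900 N (5 s.f.)

2510900 N


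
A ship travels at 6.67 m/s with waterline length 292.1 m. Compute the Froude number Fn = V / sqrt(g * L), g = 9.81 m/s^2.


Formula: Fn = V / sqrt(g * L)
Step 1 — g * L = 9.81 * 292.1 = 2865.501
Step 2 — sqrt(g * L) = sqrt(2865.501) = 53.530375
Step 3 — Fn = 6.67 / 53.530375 ≈ 0.12460 (5 s.f.)

0.12460


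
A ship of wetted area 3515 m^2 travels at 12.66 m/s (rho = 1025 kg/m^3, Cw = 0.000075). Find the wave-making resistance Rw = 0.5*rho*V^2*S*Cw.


Formula: Rw = 0.5 * rho * V^2 * S * Cw
Step 1 — V^2 = 12.66^2 = 160.2756
Step 2 — 0.5 * rho * V^2 = 0.5 * 1025 * 160.2756 = 82141.245
Step 3 — Rw = 82141.245 * 3515 * 0.000075 ≈ 21654 N (5 s.f.)

21654 N


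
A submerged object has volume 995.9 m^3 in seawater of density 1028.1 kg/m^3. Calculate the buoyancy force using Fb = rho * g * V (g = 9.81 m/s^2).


Formula: Fb = rho * g * V
Substituting: Fb = 1028.1 * 9.81 * 995.9
Intermediate: 1028.1 * 9.81 = 10085.661
Result: Fb = 10085.661 * 995.9 ≈ 10044000 N (5 s.f.)

10044000 N


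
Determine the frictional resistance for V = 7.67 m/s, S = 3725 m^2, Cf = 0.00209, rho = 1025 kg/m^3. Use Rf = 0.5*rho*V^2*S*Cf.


Formula: Rf = 0.5 * rho * V^2 * S * Cf
Step 1 — V^2 = 7.67^2 = 58.8289
Step 2 — 0.5 * rho * V^2 = 0.5 * 1025 * 58.8289 = 30149.81125
Step 3 — Rf = 30149.81125 * 3725 * 0.00209 ≈ 234720 N (5 s.f.)

234720 N


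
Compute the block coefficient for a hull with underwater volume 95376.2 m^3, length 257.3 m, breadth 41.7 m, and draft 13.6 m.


Formula: Cb = V / (L * B * T)
Step 1 — L * B * T = 257.3 * 41.7 * 13.6 = 145919.976 m^3
Step 2 — Cb = 95376.2 / 145919.976 ≈ 0.65362 (5 s.f.)

0.65362


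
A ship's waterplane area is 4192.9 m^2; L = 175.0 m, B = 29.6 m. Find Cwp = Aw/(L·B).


Formula: Cwp = Aw / (L * B)
Step 1 — L * B = 175.0 * 29.6 = 5180.0 m^2
Step 2 — Cwp = 4192.9 / 5180.0 ≈ 0.80944 (5 s.f.)

0.80944


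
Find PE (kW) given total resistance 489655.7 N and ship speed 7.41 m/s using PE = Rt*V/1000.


Formula: PE = Rt * V / 1000 (kW)
Step 1 — PE (W) = 489655.7 * 7.41 = 3628348.737 W
Step 2 — PE (kW) = 3628348.737 / 1000 ≈ 3628.3 kW (5 s.f.)

3628.3 kW
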